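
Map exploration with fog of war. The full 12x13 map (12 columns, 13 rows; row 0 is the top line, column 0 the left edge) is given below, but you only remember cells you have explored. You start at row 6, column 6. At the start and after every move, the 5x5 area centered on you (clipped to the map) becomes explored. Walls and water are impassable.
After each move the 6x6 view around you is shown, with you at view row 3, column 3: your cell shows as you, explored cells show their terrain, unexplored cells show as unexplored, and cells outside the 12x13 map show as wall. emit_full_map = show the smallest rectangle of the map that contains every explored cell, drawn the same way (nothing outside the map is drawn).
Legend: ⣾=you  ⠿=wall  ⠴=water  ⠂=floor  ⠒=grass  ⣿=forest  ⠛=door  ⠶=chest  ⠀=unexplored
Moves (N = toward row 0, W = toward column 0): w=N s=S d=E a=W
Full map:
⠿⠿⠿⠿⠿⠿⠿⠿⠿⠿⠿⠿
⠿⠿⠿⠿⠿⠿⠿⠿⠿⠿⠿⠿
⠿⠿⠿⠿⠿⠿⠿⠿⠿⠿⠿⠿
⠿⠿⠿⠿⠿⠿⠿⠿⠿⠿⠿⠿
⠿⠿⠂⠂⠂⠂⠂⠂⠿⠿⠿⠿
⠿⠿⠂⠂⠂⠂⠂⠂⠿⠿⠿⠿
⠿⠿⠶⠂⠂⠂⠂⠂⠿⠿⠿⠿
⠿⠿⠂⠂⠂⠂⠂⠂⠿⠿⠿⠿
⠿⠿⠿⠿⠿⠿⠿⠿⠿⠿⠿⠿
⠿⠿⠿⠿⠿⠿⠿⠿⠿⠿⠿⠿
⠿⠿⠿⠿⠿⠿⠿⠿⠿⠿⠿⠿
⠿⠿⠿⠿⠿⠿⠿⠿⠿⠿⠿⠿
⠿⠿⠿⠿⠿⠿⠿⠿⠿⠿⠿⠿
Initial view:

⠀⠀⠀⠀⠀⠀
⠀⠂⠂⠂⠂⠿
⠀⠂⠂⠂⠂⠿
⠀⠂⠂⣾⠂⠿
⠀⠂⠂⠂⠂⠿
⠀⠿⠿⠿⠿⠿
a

⠀⠀⠀⠀⠀⠀
⠀⠂⠂⠂⠂⠂
⠀⠂⠂⠂⠂⠂
⠀⠂⠂⣾⠂⠂
⠀⠂⠂⠂⠂⠂
⠀⠿⠿⠿⠿⠿

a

⠀⠀⠀⠀⠀⠀
⠀⠂⠂⠂⠂⠂
⠀⠂⠂⠂⠂⠂
⠀⠶⠂⣾⠂⠂
⠀⠂⠂⠂⠂⠂
⠀⠿⠿⠿⠿⠿

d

⠀⠀⠀⠀⠀⠀
⠂⠂⠂⠂⠂⠂
⠂⠂⠂⠂⠂⠂
⠶⠂⠂⣾⠂⠂
⠂⠂⠂⠂⠂⠂
⠿⠿⠿⠿⠿⠿

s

⠂⠂⠂⠂⠂⠂
⠂⠂⠂⠂⠂⠂
⠶⠂⠂⠂⠂⠂
⠂⠂⠂⣾⠂⠂
⠿⠿⠿⠿⠿⠿
⠀⠿⠿⠿⠿⠿

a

⠀⠂⠂⠂⠂⠂
⠀⠂⠂⠂⠂⠂
⠀⠶⠂⠂⠂⠂
⠀⠂⠂⣾⠂⠂
⠀⠿⠿⠿⠿⠿
⠀⠿⠿⠿⠿⠿

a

⠀⠀⠂⠂⠂⠂
⠀⠿⠂⠂⠂⠂
⠀⠿⠶⠂⠂⠂
⠀⠿⠂⣾⠂⠂
⠀⠿⠿⠿⠿⠿
⠀⠿⠿⠿⠿⠿

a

⠿⠀⠀⠂⠂⠂
⠿⠿⠿⠂⠂⠂
⠿⠿⠿⠶⠂⠂
⠿⠿⠿⣾⠂⠂
⠿⠿⠿⠿⠿⠿
⠿⠿⠿⠿⠿⠿

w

⠿⠀⠀⠀⠀⠀
⠿⠿⠿⠂⠂⠂
⠿⠿⠿⠂⠂⠂
⠿⠿⠿⣾⠂⠂
⠿⠿⠿⠂⠂⠂
⠿⠿⠿⠿⠿⠿

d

⠀⠀⠀⠀⠀⠀
⠿⠿⠂⠂⠂⠂
⠿⠿⠂⠂⠂⠂
⠿⠿⠶⣾⠂⠂
⠿⠿⠂⠂⠂⠂
⠿⠿⠿⠿⠿⠿

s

⠿⠿⠂⠂⠂⠂
⠿⠿⠂⠂⠂⠂
⠿⠿⠶⠂⠂⠂
⠿⠿⠂⣾⠂⠂
⠿⠿⠿⠿⠿⠿
⠿⠿⠿⠿⠿⠿

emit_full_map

⠿⠿⠂⠂⠂⠂⠂⠂⠿
⠿⠿⠂⠂⠂⠂⠂⠂⠿
⠿⠿⠶⠂⠂⠂⠂⠂⠿
⠿⠿⠂⣾⠂⠂⠂⠂⠿
⠿⠿⠿⠿⠿⠿⠿⠿⠿
⠿⠿⠿⠿⠿⠿⠿⠿⠀

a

⠿⠿⠿⠂⠂⠂
⠿⠿⠿⠂⠂⠂
⠿⠿⠿⠶⠂⠂
⠿⠿⠿⣾⠂⠂
⠿⠿⠿⠿⠿⠿
⠿⠿⠿⠿⠿⠿

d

⠿⠿⠂⠂⠂⠂
⠿⠿⠂⠂⠂⠂
⠿⠿⠶⠂⠂⠂
⠿⠿⠂⣾⠂⠂
⠿⠿⠿⠿⠿⠿
⠿⠿⠿⠿⠿⠿

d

⠿⠂⠂⠂⠂⠂
⠿⠂⠂⠂⠂⠂
⠿⠶⠂⠂⠂⠂
⠿⠂⠂⣾⠂⠂
⠿⠿⠿⠿⠿⠿
⠿⠿⠿⠿⠿⠿

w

⠀⠀⠀⠀⠀⠀
⠿⠂⠂⠂⠂⠂
⠿⠂⠂⠂⠂⠂
⠿⠶⠂⣾⠂⠂
⠿⠂⠂⠂⠂⠂
⠿⠿⠿⠿⠿⠿

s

⠿⠂⠂⠂⠂⠂
⠿⠂⠂⠂⠂⠂
⠿⠶⠂⠂⠂⠂
⠿⠂⠂⣾⠂⠂
⠿⠿⠿⠿⠿⠿
⠿⠿⠿⠿⠿⠿

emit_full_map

⠿⠿⠂⠂⠂⠂⠂⠂⠿
⠿⠿⠂⠂⠂⠂⠂⠂⠿
⠿⠿⠶⠂⠂⠂⠂⠂⠿
⠿⠿⠂⠂⣾⠂⠂⠂⠿
⠿⠿⠿⠿⠿⠿⠿⠿⠿
⠿⠿⠿⠿⠿⠿⠿⠿⠀


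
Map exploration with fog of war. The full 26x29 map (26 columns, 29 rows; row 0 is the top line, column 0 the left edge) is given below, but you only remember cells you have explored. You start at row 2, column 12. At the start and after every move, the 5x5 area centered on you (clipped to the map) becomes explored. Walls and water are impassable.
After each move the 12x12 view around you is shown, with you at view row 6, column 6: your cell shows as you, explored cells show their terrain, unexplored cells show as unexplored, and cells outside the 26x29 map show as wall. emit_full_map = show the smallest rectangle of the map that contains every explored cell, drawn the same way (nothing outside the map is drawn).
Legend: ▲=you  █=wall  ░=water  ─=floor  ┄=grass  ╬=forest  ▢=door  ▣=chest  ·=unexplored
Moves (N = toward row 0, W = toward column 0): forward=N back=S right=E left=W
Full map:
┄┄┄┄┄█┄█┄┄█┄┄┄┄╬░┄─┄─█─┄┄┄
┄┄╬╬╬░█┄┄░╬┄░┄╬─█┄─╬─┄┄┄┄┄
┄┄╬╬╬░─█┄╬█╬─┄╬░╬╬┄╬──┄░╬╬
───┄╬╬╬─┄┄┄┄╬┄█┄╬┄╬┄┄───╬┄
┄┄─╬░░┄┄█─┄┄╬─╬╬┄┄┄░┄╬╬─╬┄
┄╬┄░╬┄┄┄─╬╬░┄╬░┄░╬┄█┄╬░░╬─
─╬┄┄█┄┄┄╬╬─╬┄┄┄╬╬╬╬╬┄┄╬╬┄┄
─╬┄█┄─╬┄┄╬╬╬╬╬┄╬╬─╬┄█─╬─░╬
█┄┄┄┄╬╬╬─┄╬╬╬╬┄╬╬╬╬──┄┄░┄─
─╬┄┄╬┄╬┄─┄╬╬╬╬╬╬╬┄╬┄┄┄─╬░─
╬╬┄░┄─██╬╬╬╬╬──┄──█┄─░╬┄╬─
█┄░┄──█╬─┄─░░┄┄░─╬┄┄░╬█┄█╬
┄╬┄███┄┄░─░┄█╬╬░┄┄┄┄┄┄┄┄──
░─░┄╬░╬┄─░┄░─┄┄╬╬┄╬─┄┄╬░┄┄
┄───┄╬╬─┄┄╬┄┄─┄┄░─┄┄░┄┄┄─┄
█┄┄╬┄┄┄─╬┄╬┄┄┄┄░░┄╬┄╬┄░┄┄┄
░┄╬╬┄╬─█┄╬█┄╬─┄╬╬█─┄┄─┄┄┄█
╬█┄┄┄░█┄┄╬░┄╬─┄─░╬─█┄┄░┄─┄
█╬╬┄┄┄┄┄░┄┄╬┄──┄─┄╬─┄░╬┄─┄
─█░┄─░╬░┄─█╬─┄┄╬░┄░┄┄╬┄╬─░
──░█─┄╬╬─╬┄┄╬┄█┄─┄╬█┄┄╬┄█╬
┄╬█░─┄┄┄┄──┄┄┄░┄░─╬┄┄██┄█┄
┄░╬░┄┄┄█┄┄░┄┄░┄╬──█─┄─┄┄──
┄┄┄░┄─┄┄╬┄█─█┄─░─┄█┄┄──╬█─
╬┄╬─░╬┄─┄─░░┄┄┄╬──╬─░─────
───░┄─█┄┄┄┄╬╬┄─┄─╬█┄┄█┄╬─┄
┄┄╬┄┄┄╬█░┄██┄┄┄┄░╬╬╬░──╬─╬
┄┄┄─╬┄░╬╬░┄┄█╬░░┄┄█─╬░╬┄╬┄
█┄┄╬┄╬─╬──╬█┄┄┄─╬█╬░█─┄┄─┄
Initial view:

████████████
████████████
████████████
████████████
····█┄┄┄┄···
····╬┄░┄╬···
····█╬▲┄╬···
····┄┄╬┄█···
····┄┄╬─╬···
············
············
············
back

████████████
████████████
████████████
····█┄┄┄┄···
····╬┄░┄╬···
····█╬─┄╬···
····┄┄▲┄█···
····┄┄╬─╬···
····╬░┄╬░···
············
············
············

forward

████████████
████████████
████████████
████████████
····█┄┄┄┄···
····╬┄░┄╬···
····█╬▲┄╬···
····┄┄╬┄█···
····┄┄╬─╬···
····╬░┄╬░···
············
············

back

████████████
████████████
████████████
····█┄┄┄┄···
····╬┄░┄╬···
····█╬─┄╬···
····┄┄▲┄█···
····┄┄╬─╬···
····╬░┄╬░···
············
············
············

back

████████████
████████████
····█┄┄┄┄···
····╬┄░┄╬···
····█╬─┄╬···
····┄┄╬┄█···
····┄┄▲─╬···
····╬░┄╬░···
····─╬┄┄┄···
············
············
············

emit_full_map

█┄┄┄┄
╬┄░┄╬
█╬─┄╬
┄┄╬┄█
┄┄▲─╬
╬░┄╬░
─╬┄┄┄

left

████████████
████████████
·····█┄┄┄┄··
·····╬┄░┄╬··
····╬█╬─┄╬··
····┄┄┄╬┄█··
····─┄▲╬─╬··
····╬╬░┄╬░··
····╬─╬┄┄┄··
············
············
············

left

████████████
████████████
······█┄┄┄┄·
······╬┄░┄╬·
····┄╬█╬─┄╬·
····┄┄┄┄╬┄█·
····█─▲┄╬─╬·
····─╬╬░┄╬░·
····╬╬─╬┄┄┄·
············
············
············

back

████████████
······█┄┄┄┄·
······╬┄░┄╬·
····┄╬█╬─┄╬·
····┄┄┄┄╬┄█·
····█─┄┄╬─╬·
····─╬▲░┄╬░·
····╬╬─╬┄┄┄·
····┄╬╬╬╬···
············
············
············

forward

████████████
████████████
······█┄┄┄┄·
······╬┄░┄╬·
····┄╬█╬─┄╬·
····┄┄┄┄╬┄█·
····█─▲┄╬─╬·
····─╬╬░┄╬░·
····╬╬─╬┄┄┄·
····┄╬╬╬╬···
············
············

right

████████████
████████████
·····█┄┄┄┄··
·····╬┄░┄╬··
···┄╬█╬─┄╬··
···┄┄┄┄╬┄█··
···█─┄▲╬─╬··
···─╬╬░┄╬░··
···╬╬─╬┄┄┄··
···┄╬╬╬╬····
············
············

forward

████████████
████████████
████████████
·····█┄┄┄┄··
····░╬┄░┄╬··
···┄╬█╬─┄╬··
···┄┄┄▲╬┄█··
···█─┄┄╬─╬··
···─╬╬░┄╬░··
···╬╬─╬┄┄┄··
···┄╬╬╬╬····
············

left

████████████
████████████
████████████
······█┄┄┄┄·
····┄░╬┄░┄╬·
····┄╬█╬─┄╬·
····┄┄▲┄╬┄█·
····█─┄┄╬─╬·
····─╬╬░┄╬░·
····╬╬─╬┄┄┄·
····┄╬╬╬╬···
············

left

████████████
████████████
████████████
·······█┄┄┄┄
····┄┄░╬┄░┄╬
····█┄╬█╬─┄╬
····─┄▲┄┄╬┄█
····┄█─┄┄╬─╬
····┄─╬╬░┄╬░
·····╬╬─╬┄┄┄
·····┄╬╬╬╬··
············

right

████████████
████████████
████████████
······█┄┄┄┄·
···┄┄░╬┄░┄╬·
···█┄╬█╬─┄╬·
···─┄┄▲┄╬┄█·
···┄█─┄┄╬─╬·
···┄─╬╬░┄╬░·
····╬╬─╬┄┄┄·
····┄╬╬╬╬···
············

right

████████████
████████████
████████████
·····█┄┄┄┄··
··┄┄░╬┄░┄╬··
··█┄╬█╬─┄╬··
··─┄┄┄▲╬┄█··
··┄█─┄┄╬─╬··
··┄─╬╬░┄╬░··
···╬╬─╬┄┄┄··
···┄╬╬╬╬····
············

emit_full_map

···█┄┄┄┄
┄┄░╬┄░┄╬
█┄╬█╬─┄╬
─┄┄┄▲╬┄█
┄█─┄┄╬─╬
┄─╬╬░┄╬░
·╬╬─╬┄┄┄
·┄╬╬╬╬··

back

████████████
████████████
·····█┄┄┄┄··
··┄┄░╬┄░┄╬··
··█┄╬█╬─┄╬··
··─┄┄┄┄╬┄█··
··┄█─┄▲╬─╬··
··┄─╬╬░┄╬░··
···╬╬─╬┄┄┄··
···┄╬╬╬╬····
············
············

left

████████████
████████████
······█┄┄┄┄·
···┄┄░╬┄░┄╬·
···█┄╬█╬─┄╬·
···─┄┄┄┄╬┄█·
···┄█─▲┄╬─╬·
···┄─╬╬░┄╬░·
····╬╬─╬┄┄┄·
····┄╬╬╬╬···
············
············

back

████████████
······█┄┄┄┄·
···┄┄░╬┄░┄╬·
···█┄╬█╬─┄╬·
···─┄┄┄┄╬┄█·
···┄█─┄┄╬─╬·
···┄─╬▲░┄╬░·
····╬╬─╬┄┄┄·
····┄╬╬╬╬···
············
············
············

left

████████████
·······█┄┄┄┄
····┄┄░╬┄░┄╬
····█┄╬█╬─┄╬
····─┄┄┄┄╬┄█
····┄█─┄┄╬─╬
····┄─▲╬░┄╬░
····┄╬╬─╬┄┄┄
····┄┄╬╬╬╬··
············
············
············

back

·······█┄┄┄┄
····┄┄░╬┄░┄╬
····█┄╬█╬─┄╬
····─┄┄┄┄╬┄█
····┄█─┄┄╬─╬
····┄─╬╬░┄╬░
····┄╬▲─╬┄┄┄
····┄┄╬╬╬╬··
····╬─┄╬╬···
············
············
············

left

········█┄┄┄
·····┄┄░╬┄░┄
·····█┄╬█╬─┄
·····─┄┄┄┄╬┄
····┄┄█─┄┄╬─
····┄┄─╬╬░┄╬
····┄┄▲╬─╬┄┄
····╬┄┄╬╬╬╬·
····╬╬─┄╬╬··
············
············
············

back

·····┄┄░╬┄░┄
·····█┄╬█╬─┄
·····─┄┄┄┄╬┄
····┄┄█─┄┄╬─
····┄┄─╬╬░┄╬
····┄┄╬╬─╬┄┄
····╬┄▲╬╬╬╬·
····╬╬─┄╬╬··
····╬┄─┄╬···
············
············
············

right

····┄┄░╬┄░┄╬
····█┄╬█╬─┄╬
····─┄┄┄┄╬┄█
···┄┄█─┄┄╬─╬
···┄┄─╬╬░┄╬░
···┄┄╬╬─╬┄┄┄
···╬┄┄▲╬╬╬··
···╬╬─┄╬╬···
···╬┄─┄╬╬···
············
············
············

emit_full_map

····█┄┄┄┄
·┄┄░╬┄░┄╬
·█┄╬█╬─┄╬
·─┄┄┄┄╬┄█
┄┄█─┄┄╬─╬
┄┄─╬╬░┄╬░
┄┄╬╬─╬┄┄┄
╬┄┄▲╬╬╬··
╬╬─┄╬╬···
╬┄─┄╬╬···

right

···┄┄░╬┄░┄╬·
···█┄╬█╬─┄╬·
···─┄┄┄┄╬┄█·
··┄┄█─┄┄╬─╬·
··┄┄─╬╬░┄╬░·
··┄┄╬╬─╬┄┄┄·
··╬┄┄╬▲╬╬···
··╬╬─┄╬╬╬···
··╬┄─┄╬╬╬···
············
············
············

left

····┄┄░╬┄░┄╬
····█┄╬█╬─┄╬
····─┄┄┄┄╬┄█
···┄┄█─┄┄╬─╬
···┄┄─╬╬░┄╬░
···┄┄╬╬─╬┄┄┄
···╬┄┄▲╬╬╬··
···╬╬─┄╬╬╬··
···╬┄─┄╬╬╬··
············
············
············

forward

·······█┄┄┄┄
····┄┄░╬┄░┄╬
····█┄╬█╬─┄╬
····─┄┄┄┄╬┄█
···┄┄█─┄┄╬─╬
···┄┄─╬╬░┄╬░
···┄┄╬▲─╬┄┄┄
···╬┄┄╬╬╬╬··
···╬╬─┄╬╬╬··
···╬┄─┄╬╬╬··
············
············

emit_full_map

····█┄┄┄┄
·┄┄░╬┄░┄╬
·█┄╬█╬─┄╬
·─┄┄┄┄╬┄█
┄┄█─┄┄╬─╬
┄┄─╬╬░┄╬░
┄┄╬▲─╬┄┄┄
╬┄┄╬╬╬╬··
╬╬─┄╬╬╬··
╬┄─┄╬╬╬··


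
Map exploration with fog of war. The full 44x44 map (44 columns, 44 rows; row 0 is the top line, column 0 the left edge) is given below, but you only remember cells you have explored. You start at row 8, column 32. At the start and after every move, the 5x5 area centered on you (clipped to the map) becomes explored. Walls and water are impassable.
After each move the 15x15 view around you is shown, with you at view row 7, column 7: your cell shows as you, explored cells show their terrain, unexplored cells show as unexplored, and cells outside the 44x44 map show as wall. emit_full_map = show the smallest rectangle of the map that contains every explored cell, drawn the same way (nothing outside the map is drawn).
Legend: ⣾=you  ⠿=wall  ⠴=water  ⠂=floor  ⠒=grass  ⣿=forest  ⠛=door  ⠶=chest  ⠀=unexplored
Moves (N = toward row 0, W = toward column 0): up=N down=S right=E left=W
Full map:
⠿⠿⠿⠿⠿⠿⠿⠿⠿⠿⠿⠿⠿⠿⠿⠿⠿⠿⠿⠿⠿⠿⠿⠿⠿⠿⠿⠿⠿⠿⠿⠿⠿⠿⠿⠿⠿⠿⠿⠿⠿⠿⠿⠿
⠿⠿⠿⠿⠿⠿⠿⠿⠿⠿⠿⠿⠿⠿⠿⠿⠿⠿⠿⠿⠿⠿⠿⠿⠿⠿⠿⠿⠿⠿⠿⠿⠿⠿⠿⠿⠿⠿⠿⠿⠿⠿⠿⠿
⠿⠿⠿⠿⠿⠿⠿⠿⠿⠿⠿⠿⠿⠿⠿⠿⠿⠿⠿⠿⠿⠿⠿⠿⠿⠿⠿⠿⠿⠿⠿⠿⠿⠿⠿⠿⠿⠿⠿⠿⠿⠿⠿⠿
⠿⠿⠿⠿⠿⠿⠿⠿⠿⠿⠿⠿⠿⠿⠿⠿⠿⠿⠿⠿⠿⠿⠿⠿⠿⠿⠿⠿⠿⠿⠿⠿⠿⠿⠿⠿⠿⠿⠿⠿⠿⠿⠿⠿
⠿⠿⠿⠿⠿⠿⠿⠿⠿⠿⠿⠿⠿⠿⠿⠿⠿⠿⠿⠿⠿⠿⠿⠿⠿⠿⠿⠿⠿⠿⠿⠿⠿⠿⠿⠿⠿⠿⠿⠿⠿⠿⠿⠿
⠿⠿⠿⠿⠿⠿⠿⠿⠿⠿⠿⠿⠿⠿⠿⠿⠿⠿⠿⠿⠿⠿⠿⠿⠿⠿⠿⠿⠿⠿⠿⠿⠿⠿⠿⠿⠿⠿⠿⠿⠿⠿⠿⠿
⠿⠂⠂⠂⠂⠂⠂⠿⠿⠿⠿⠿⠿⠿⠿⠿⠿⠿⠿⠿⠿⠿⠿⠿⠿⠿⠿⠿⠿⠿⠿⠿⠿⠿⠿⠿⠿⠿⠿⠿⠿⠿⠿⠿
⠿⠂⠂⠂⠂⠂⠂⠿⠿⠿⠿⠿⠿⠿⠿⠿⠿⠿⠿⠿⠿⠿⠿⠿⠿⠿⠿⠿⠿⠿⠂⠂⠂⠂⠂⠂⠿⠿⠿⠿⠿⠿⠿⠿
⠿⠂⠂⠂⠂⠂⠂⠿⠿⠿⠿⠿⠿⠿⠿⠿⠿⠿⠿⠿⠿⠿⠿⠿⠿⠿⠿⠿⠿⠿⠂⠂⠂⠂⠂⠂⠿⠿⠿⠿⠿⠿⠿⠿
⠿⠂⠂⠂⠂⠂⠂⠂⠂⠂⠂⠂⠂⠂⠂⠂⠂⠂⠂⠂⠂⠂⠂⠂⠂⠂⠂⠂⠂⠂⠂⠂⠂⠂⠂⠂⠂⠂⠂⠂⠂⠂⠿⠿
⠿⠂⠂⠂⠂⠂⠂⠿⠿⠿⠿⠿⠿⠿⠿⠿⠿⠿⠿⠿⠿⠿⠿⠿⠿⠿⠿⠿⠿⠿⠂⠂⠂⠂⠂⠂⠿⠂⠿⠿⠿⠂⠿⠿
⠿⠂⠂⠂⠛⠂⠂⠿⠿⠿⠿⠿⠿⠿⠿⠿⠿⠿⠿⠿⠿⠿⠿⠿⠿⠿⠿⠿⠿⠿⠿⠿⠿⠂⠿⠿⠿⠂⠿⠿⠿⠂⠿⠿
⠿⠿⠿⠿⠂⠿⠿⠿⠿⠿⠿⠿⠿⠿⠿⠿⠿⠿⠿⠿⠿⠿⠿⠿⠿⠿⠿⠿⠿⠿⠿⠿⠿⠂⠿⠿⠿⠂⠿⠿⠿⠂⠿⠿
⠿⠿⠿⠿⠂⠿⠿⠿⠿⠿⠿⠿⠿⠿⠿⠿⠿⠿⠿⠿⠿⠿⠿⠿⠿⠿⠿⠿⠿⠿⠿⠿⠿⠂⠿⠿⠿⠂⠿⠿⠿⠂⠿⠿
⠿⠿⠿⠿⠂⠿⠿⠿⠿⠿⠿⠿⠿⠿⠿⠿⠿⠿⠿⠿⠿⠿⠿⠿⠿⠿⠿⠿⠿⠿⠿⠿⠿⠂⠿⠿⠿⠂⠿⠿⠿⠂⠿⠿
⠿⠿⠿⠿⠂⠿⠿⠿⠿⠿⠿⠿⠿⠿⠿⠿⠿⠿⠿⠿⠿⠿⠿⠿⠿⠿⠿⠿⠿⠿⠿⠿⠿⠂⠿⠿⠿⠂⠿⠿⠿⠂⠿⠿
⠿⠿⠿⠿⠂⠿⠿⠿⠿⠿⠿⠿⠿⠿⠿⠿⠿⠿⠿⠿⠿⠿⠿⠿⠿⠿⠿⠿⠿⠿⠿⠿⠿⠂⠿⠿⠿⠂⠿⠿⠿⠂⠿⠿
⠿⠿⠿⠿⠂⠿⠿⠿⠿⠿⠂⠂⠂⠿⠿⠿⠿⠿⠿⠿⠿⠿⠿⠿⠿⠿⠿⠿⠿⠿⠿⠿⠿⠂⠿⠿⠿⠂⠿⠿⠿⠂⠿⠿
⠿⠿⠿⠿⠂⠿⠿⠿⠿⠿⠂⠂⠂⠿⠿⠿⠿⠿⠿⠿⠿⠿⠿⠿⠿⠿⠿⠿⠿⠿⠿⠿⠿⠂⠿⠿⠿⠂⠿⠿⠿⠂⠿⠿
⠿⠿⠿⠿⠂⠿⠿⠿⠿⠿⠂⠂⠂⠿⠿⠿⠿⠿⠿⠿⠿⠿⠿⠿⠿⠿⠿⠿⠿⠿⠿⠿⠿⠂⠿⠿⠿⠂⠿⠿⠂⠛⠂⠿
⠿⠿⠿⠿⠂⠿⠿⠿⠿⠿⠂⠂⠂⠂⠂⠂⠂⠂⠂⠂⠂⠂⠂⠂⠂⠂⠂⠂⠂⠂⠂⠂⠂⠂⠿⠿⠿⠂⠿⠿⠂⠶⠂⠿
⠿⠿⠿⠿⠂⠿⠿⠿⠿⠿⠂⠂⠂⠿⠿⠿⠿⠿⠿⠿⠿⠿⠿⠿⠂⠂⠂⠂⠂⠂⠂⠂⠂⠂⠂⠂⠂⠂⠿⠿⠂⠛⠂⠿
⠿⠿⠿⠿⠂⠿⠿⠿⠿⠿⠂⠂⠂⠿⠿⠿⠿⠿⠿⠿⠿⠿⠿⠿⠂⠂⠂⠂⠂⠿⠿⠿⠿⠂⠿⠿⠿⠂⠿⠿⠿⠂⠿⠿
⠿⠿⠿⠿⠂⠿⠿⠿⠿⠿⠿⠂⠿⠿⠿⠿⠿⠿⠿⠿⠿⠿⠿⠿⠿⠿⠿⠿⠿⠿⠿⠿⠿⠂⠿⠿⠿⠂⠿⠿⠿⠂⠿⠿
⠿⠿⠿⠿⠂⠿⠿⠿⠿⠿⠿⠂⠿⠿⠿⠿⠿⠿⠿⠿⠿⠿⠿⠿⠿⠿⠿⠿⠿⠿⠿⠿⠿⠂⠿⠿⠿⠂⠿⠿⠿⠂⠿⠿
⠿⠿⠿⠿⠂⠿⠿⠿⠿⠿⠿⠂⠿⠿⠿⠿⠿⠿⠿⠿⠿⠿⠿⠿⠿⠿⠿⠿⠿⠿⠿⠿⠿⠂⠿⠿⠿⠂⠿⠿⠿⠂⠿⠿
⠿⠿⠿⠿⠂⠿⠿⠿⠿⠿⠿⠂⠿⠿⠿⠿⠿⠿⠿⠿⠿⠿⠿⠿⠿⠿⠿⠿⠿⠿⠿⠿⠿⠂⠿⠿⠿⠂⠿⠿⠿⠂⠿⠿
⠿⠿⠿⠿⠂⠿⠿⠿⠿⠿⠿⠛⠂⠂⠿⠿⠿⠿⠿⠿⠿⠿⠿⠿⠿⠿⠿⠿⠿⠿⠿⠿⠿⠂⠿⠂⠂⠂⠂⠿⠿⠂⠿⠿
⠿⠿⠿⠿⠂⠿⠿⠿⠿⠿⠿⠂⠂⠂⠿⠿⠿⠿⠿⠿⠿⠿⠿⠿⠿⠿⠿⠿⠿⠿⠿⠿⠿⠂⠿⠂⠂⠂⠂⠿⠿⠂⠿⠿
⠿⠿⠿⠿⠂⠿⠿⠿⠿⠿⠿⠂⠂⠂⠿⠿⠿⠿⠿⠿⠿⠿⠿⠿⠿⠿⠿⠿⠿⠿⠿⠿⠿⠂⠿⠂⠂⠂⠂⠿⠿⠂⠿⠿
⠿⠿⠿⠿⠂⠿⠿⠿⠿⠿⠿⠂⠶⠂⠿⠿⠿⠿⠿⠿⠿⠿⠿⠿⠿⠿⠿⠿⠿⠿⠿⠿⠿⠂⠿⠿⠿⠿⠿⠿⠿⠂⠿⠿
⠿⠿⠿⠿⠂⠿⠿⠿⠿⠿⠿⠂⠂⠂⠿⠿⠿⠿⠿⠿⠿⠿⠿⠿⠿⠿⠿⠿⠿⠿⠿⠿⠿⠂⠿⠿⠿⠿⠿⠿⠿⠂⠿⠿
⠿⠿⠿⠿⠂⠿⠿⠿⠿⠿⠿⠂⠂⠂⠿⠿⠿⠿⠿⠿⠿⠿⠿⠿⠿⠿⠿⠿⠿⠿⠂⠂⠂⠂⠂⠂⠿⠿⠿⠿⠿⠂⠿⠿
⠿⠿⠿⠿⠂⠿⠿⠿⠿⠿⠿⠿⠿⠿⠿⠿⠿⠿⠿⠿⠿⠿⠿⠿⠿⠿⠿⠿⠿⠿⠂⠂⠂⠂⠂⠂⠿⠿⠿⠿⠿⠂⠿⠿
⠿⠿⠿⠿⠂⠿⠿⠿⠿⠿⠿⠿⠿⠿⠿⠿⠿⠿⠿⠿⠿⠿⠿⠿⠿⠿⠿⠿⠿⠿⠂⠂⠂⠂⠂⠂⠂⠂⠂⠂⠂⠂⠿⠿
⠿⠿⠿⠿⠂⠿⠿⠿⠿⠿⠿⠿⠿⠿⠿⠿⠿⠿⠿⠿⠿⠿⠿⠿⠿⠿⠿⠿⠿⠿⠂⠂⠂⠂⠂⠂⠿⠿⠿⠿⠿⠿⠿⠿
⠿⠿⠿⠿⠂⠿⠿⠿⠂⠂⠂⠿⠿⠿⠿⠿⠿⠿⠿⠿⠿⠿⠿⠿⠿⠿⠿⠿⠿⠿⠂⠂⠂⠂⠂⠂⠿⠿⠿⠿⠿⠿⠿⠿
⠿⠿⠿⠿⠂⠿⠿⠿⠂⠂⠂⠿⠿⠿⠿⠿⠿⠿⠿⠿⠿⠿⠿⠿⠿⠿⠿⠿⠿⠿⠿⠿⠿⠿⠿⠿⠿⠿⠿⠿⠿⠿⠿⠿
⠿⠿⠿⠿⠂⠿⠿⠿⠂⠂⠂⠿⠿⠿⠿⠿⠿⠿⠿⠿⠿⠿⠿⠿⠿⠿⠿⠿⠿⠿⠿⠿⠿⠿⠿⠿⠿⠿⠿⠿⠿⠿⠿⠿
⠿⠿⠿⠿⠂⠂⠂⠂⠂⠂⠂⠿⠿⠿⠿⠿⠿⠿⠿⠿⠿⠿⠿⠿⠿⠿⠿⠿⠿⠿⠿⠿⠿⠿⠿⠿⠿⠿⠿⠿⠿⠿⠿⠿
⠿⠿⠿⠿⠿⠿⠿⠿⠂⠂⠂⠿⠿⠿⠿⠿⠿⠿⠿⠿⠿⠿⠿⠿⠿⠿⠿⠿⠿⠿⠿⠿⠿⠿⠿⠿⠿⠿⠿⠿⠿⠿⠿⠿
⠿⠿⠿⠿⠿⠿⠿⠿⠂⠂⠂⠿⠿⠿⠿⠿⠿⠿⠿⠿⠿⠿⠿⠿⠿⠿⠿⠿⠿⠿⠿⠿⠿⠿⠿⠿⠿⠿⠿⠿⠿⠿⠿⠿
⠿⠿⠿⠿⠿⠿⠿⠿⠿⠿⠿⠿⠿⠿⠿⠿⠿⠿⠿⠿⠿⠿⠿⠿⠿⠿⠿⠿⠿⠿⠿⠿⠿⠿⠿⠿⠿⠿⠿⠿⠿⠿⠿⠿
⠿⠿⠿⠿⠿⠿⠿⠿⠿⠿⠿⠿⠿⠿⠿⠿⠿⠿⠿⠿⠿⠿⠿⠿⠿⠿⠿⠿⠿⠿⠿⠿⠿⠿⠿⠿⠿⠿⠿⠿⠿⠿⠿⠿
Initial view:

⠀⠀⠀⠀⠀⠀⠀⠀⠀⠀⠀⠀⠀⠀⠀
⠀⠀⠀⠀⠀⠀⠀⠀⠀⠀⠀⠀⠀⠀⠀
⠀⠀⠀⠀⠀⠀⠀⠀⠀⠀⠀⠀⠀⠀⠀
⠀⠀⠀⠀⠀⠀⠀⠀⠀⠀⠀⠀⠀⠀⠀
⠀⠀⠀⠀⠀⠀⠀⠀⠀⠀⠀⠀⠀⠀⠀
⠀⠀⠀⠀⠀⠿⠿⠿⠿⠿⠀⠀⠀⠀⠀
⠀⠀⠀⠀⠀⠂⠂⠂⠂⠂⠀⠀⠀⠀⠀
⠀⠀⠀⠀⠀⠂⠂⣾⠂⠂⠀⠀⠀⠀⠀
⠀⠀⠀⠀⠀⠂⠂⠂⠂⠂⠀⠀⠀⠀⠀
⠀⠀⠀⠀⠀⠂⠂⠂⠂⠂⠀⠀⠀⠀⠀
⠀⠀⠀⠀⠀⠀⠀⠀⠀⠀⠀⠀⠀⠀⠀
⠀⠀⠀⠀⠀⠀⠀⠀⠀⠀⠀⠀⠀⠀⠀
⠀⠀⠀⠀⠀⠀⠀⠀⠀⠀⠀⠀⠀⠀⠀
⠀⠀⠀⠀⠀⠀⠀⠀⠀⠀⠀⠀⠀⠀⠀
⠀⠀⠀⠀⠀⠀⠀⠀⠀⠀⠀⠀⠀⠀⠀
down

⠀⠀⠀⠀⠀⠀⠀⠀⠀⠀⠀⠀⠀⠀⠀
⠀⠀⠀⠀⠀⠀⠀⠀⠀⠀⠀⠀⠀⠀⠀
⠀⠀⠀⠀⠀⠀⠀⠀⠀⠀⠀⠀⠀⠀⠀
⠀⠀⠀⠀⠀⠀⠀⠀⠀⠀⠀⠀⠀⠀⠀
⠀⠀⠀⠀⠀⠿⠿⠿⠿⠿⠀⠀⠀⠀⠀
⠀⠀⠀⠀⠀⠂⠂⠂⠂⠂⠀⠀⠀⠀⠀
⠀⠀⠀⠀⠀⠂⠂⠂⠂⠂⠀⠀⠀⠀⠀
⠀⠀⠀⠀⠀⠂⠂⣾⠂⠂⠀⠀⠀⠀⠀
⠀⠀⠀⠀⠀⠂⠂⠂⠂⠂⠀⠀⠀⠀⠀
⠀⠀⠀⠀⠀⠿⠿⠿⠂⠿⠀⠀⠀⠀⠀
⠀⠀⠀⠀⠀⠀⠀⠀⠀⠀⠀⠀⠀⠀⠀
⠀⠀⠀⠀⠀⠀⠀⠀⠀⠀⠀⠀⠀⠀⠀
⠀⠀⠀⠀⠀⠀⠀⠀⠀⠀⠀⠀⠀⠀⠀
⠀⠀⠀⠀⠀⠀⠀⠀⠀⠀⠀⠀⠀⠀⠀
⠀⠀⠀⠀⠀⠀⠀⠀⠀⠀⠀⠀⠀⠀⠀

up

⠀⠀⠀⠀⠀⠀⠀⠀⠀⠀⠀⠀⠀⠀⠀
⠀⠀⠀⠀⠀⠀⠀⠀⠀⠀⠀⠀⠀⠀⠀
⠀⠀⠀⠀⠀⠀⠀⠀⠀⠀⠀⠀⠀⠀⠀
⠀⠀⠀⠀⠀⠀⠀⠀⠀⠀⠀⠀⠀⠀⠀
⠀⠀⠀⠀⠀⠀⠀⠀⠀⠀⠀⠀⠀⠀⠀
⠀⠀⠀⠀⠀⠿⠿⠿⠿⠿⠀⠀⠀⠀⠀
⠀⠀⠀⠀⠀⠂⠂⠂⠂⠂⠀⠀⠀⠀⠀
⠀⠀⠀⠀⠀⠂⠂⣾⠂⠂⠀⠀⠀⠀⠀
⠀⠀⠀⠀⠀⠂⠂⠂⠂⠂⠀⠀⠀⠀⠀
⠀⠀⠀⠀⠀⠂⠂⠂⠂⠂⠀⠀⠀⠀⠀
⠀⠀⠀⠀⠀⠿⠿⠿⠂⠿⠀⠀⠀⠀⠀
⠀⠀⠀⠀⠀⠀⠀⠀⠀⠀⠀⠀⠀⠀⠀
⠀⠀⠀⠀⠀⠀⠀⠀⠀⠀⠀⠀⠀⠀⠀
⠀⠀⠀⠀⠀⠀⠀⠀⠀⠀⠀⠀⠀⠀⠀
⠀⠀⠀⠀⠀⠀⠀⠀⠀⠀⠀⠀⠀⠀⠀

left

⠀⠀⠀⠀⠀⠀⠀⠀⠀⠀⠀⠀⠀⠀⠀
⠀⠀⠀⠀⠀⠀⠀⠀⠀⠀⠀⠀⠀⠀⠀
⠀⠀⠀⠀⠀⠀⠀⠀⠀⠀⠀⠀⠀⠀⠀
⠀⠀⠀⠀⠀⠀⠀⠀⠀⠀⠀⠀⠀⠀⠀
⠀⠀⠀⠀⠀⠀⠀⠀⠀⠀⠀⠀⠀⠀⠀
⠀⠀⠀⠀⠀⠿⠿⠿⠿⠿⠿⠀⠀⠀⠀
⠀⠀⠀⠀⠀⠿⠂⠂⠂⠂⠂⠀⠀⠀⠀
⠀⠀⠀⠀⠀⠿⠂⣾⠂⠂⠂⠀⠀⠀⠀
⠀⠀⠀⠀⠀⠂⠂⠂⠂⠂⠂⠀⠀⠀⠀
⠀⠀⠀⠀⠀⠿⠂⠂⠂⠂⠂⠀⠀⠀⠀
⠀⠀⠀⠀⠀⠀⠿⠿⠿⠂⠿⠀⠀⠀⠀
⠀⠀⠀⠀⠀⠀⠀⠀⠀⠀⠀⠀⠀⠀⠀
⠀⠀⠀⠀⠀⠀⠀⠀⠀⠀⠀⠀⠀⠀⠀
⠀⠀⠀⠀⠀⠀⠀⠀⠀⠀⠀⠀⠀⠀⠀
⠀⠀⠀⠀⠀⠀⠀⠀⠀⠀⠀⠀⠀⠀⠀

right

⠀⠀⠀⠀⠀⠀⠀⠀⠀⠀⠀⠀⠀⠀⠀
⠀⠀⠀⠀⠀⠀⠀⠀⠀⠀⠀⠀⠀⠀⠀
⠀⠀⠀⠀⠀⠀⠀⠀⠀⠀⠀⠀⠀⠀⠀
⠀⠀⠀⠀⠀⠀⠀⠀⠀⠀⠀⠀⠀⠀⠀
⠀⠀⠀⠀⠀⠀⠀⠀⠀⠀⠀⠀⠀⠀⠀
⠀⠀⠀⠀⠿⠿⠿⠿⠿⠿⠀⠀⠀⠀⠀
⠀⠀⠀⠀⠿⠂⠂⠂⠂⠂⠀⠀⠀⠀⠀
⠀⠀⠀⠀⠿⠂⠂⣾⠂⠂⠀⠀⠀⠀⠀
⠀⠀⠀⠀⠂⠂⠂⠂⠂⠂⠀⠀⠀⠀⠀
⠀⠀⠀⠀⠿⠂⠂⠂⠂⠂⠀⠀⠀⠀⠀
⠀⠀⠀⠀⠀⠿⠿⠿⠂⠿⠀⠀⠀⠀⠀
⠀⠀⠀⠀⠀⠀⠀⠀⠀⠀⠀⠀⠀⠀⠀
⠀⠀⠀⠀⠀⠀⠀⠀⠀⠀⠀⠀⠀⠀⠀
⠀⠀⠀⠀⠀⠀⠀⠀⠀⠀⠀⠀⠀⠀⠀
⠀⠀⠀⠀⠀⠀⠀⠀⠀⠀⠀⠀⠀⠀⠀

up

⠀⠀⠀⠀⠀⠀⠀⠀⠀⠀⠀⠀⠀⠀⠀
⠀⠀⠀⠀⠀⠀⠀⠀⠀⠀⠀⠀⠀⠀⠀
⠀⠀⠀⠀⠀⠀⠀⠀⠀⠀⠀⠀⠀⠀⠀
⠀⠀⠀⠀⠀⠀⠀⠀⠀⠀⠀⠀⠀⠀⠀
⠀⠀⠀⠀⠀⠀⠀⠀⠀⠀⠀⠀⠀⠀⠀
⠀⠀⠀⠀⠀⠿⠿⠿⠿⠿⠀⠀⠀⠀⠀
⠀⠀⠀⠀⠿⠿⠿⠿⠿⠿⠀⠀⠀⠀⠀
⠀⠀⠀⠀⠿⠂⠂⣾⠂⠂⠀⠀⠀⠀⠀
⠀⠀⠀⠀⠿⠂⠂⠂⠂⠂⠀⠀⠀⠀⠀
⠀⠀⠀⠀⠂⠂⠂⠂⠂⠂⠀⠀⠀⠀⠀
⠀⠀⠀⠀⠿⠂⠂⠂⠂⠂⠀⠀⠀⠀⠀
⠀⠀⠀⠀⠀⠿⠿⠿⠂⠿⠀⠀⠀⠀⠀
⠀⠀⠀⠀⠀⠀⠀⠀⠀⠀⠀⠀⠀⠀⠀
⠀⠀⠀⠀⠀⠀⠀⠀⠀⠀⠀⠀⠀⠀⠀
⠀⠀⠀⠀⠀⠀⠀⠀⠀⠀⠀⠀⠀⠀⠀

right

⠀⠀⠀⠀⠀⠀⠀⠀⠀⠀⠀⠀⠀⠀⠀
⠀⠀⠀⠀⠀⠀⠀⠀⠀⠀⠀⠀⠀⠀⠀
⠀⠀⠀⠀⠀⠀⠀⠀⠀⠀⠀⠀⠀⠀⠀
⠀⠀⠀⠀⠀⠀⠀⠀⠀⠀⠀⠀⠀⠀⠀
⠀⠀⠀⠀⠀⠀⠀⠀⠀⠀⠀⠀⠀⠀⠀
⠀⠀⠀⠀⠿⠿⠿⠿⠿⠿⠀⠀⠀⠀⠀
⠀⠀⠀⠿⠿⠿⠿⠿⠿⠿⠀⠀⠀⠀⠀
⠀⠀⠀⠿⠂⠂⠂⣾⠂⠂⠀⠀⠀⠀⠀
⠀⠀⠀⠿⠂⠂⠂⠂⠂⠂⠀⠀⠀⠀⠀
⠀⠀⠀⠂⠂⠂⠂⠂⠂⠂⠀⠀⠀⠀⠀
⠀⠀⠀⠿⠂⠂⠂⠂⠂⠀⠀⠀⠀⠀⠀
⠀⠀⠀⠀⠿⠿⠿⠂⠿⠀⠀⠀⠀⠀⠀
⠀⠀⠀⠀⠀⠀⠀⠀⠀⠀⠀⠀⠀⠀⠀
⠀⠀⠀⠀⠀⠀⠀⠀⠀⠀⠀⠀⠀⠀⠀
⠀⠀⠀⠀⠀⠀⠀⠀⠀⠀⠀⠀⠀⠀⠀

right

⠀⠀⠀⠀⠀⠀⠀⠀⠀⠀⠀⠀⠀⠀⠀
⠀⠀⠀⠀⠀⠀⠀⠀⠀⠀⠀⠀⠀⠀⠀
⠀⠀⠀⠀⠀⠀⠀⠀⠀⠀⠀⠀⠀⠀⠀
⠀⠀⠀⠀⠀⠀⠀⠀⠀⠀⠀⠀⠀⠀⠀
⠀⠀⠀⠀⠀⠀⠀⠀⠀⠀⠀⠀⠀⠀⠀
⠀⠀⠀⠿⠿⠿⠿⠿⠿⠿⠀⠀⠀⠀⠀
⠀⠀⠿⠿⠿⠿⠿⠿⠿⠿⠀⠀⠀⠀⠀
⠀⠀⠿⠂⠂⠂⠂⣾⠂⠿⠀⠀⠀⠀⠀
⠀⠀⠿⠂⠂⠂⠂⠂⠂⠿⠀⠀⠀⠀⠀
⠀⠀⠂⠂⠂⠂⠂⠂⠂⠂⠀⠀⠀⠀⠀
⠀⠀⠿⠂⠂⠂⠂⠂⠀⠀⠀⠀⠀⠀⠀
⠀⠀⠀⠿⠿⠿⠂⠿⠀⠀⠀⠀⠀⠀⠀
⠀⠀⠀⠀⠀⠀⠀⠀⠀⠀⠀⠀⠀⠀⠀
⠀⠀⠀⠀⠀⠀⠀⠀⠀⠀⠀⠀⠀⠀⠀
⠀⠀⠀⠀⠀⠀⠀⠀⠀⠀⠀⠀⠀⠀⠀

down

⠀⠀⠀⠀⠀⠀⠀⠀⠀⠀⠀⠀⠀⠀⠀
⠀⠀⠀⠀⠀⠀⠀⠀⠀⠀⠀⠀⠀⠀⠀
⠀⠀⠀⠀⠀⠀⠀⠀⠀⠀⠀⠀⠀⠀⠀
⠀⠀⠀⠀⠀⠀⠀⠀⠀⠀⠀⠀⠀⠀⠀
⠀⠀⠀⠿⠿⠿⠿⠿⠿⠿⠀⠀⠀⠀⠀
⠀⠀⠿⠿⠿⠿⠿⠿⠿⠿⠀⠀⠀⠀⠀
⠀⠀⠿⠂⠂⠂⠂⠂⠂⠿⠀⠀⠀⠀⠀
⠀⠀⠿⠂⠂⠂⠂⣾⠂⠿⠀⠀⠀⠀⠀
⠀⠀⠂⠂⠂⠂⠂⠂⠂⠂⠀⠀⠀⠀⠀
⠀⠀⠿⠂⠂⠂⠂⠂⠂⠿⠀⠀⠀⠀⠀
⠀⠀⠀⠿⠿⠿⠂⠿⠀⠀⠀⠀⠀⠀⠀
⠀⠀⠀⠀⠀⠀⠀⠀⠀⠀⠀⠀⠀⠀⠀
⠀⠀⠀⠀⠀⠀⠀⠀⠀⠀⠀⠀⠀⠀⠀
⠀⠀⠀⠀⠀⠀⠀⠀⠀⠀⠀⠀⠀⠀⠀
⠀⠀⠀⠀⠀⠀⠀⠀⠀⠀⠀⠀⠀⠀⠀

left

⠀⠀⠀⠀⠀⠀⠀⠀⠀⠀⠀⠀⠀⠀⠀
⠀⠀⠀⠀⠀⠀⠀⠀⠀⠀⠀⠀⠀⠀⠀
⠀⠀⠀⠀⠀⠀⠀⠀⠀⠀⠀⠀⠀⠀⠀
⠀⠀⠀⠀⠀⠀⠀⠀⠀⠀⠀⠀⠀⠀⠀
⠀⠀⠀⠀⠿⠿⠿⠿⠿⠿⠿⠀⠀⠀⠀
⠀⠀⠀⠿⠿⠿⠿⠿⠿⠿⠿⠀⠀⠀⠀
⠀⠀⠀⠿⠂⠂⠂⠂⠂⠂⠿⠀⠀⠀⠀
⠀⠀⠀⠿⠂⠂⠂⣾⠂⠂⠿⠀⠀⠀⠀
⠀⠀⠀⠂⠂⠂⠂⠂⠂⠂⠂⠀⠀⠀⠀
⠀⠀⠀⠿⠂⠂⠂⠂⠂⠂⠿⠀⠀⠀⠀
⠀⠀⠀⠀⠿⠿⠿⠂⠿⠀⠀⠀⠀⠀⠀
⠀⠀⠀⠀⠀⠀⠀⠀⠀⠀⠀⠀⠀⠀⠀
⠀⠀⠀⠀⠀⠀⠀⠀⠀⠀⠀⠀⠀⠀⠀
⠀⠀⠀⠀⠀⠀⠀⠀⠀⠀⠀⠀⠀⠀⠀
⠀⠀⠀⠀⠀⠀⠀⠀⠀⠀⠀⠀⠀⠀⠀

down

⠀⠀⠀⠀⠀⠀⠀⠀⠀⠀⠀⠀⠀⠀⠀
⠀⠀⠀⠀⠀⠀⠀⠀⠀⠀⠀⠀⠀⠀⠀
⠀⠀⠀⠀⠀⠀⠀⠀⠀⠀⠀⠀⠀⠀⠀
⠀⠀⠀⠀⠿⠿⠿⠿⠿⠿⠿⠀⠀⠀⠀
⠀⠀⠀⠿⠿⠿⠿⠿⠿⠿⠿⠀⠀⠀⠀
⠀⠀⠀⠿⠂⠂⠂⠂⠂⠂⠿⠀⠀⠀⠀
⠀⠀⠀⠿⠂⠂⠂⠂⠂⠂⠿⠀⠀⠀⠀
⠀⠀⠀⠂⠂⠂⠂⣾⠂⠂⠂⠀⠀⠀⠀
⠀⠀⠀⠿⠂⠂⠂⠂⠂⠂⠿⠀⠀⠀⠀
⠀⠀⠀⠀⠿⠿⠿⠂⠿⠿⠀⠀⠀⠀⠀
⠀⠀⠀⠀⠀⠀⠀⠀⠀⠀⠀⠀⠀⠀⠀
⠀⠀⠀⠀⠀⠀⠀⠀⠀⠀⠀⠀⠀⠀⠀
⠀⠀⠀⠀⠀⠀⠀⠀⠀⠀⠀⠀⠀⠀⠀
⠀⠀⠀⠀⠀⠀⠀⠀⠀⠀⠀⠀⠀⠀⠀
⠀⠀⠀⠀⠀⠀⠀⠀⠀⠀⠀⠀⠀⠀⠀

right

⠀⠀⠀⠀⠀⠀⠀⠀⠀⠀⠀⠀⠀⠀⠀
⠀⠀⠀⠀⠀⠀⠀⠀⠀⠀⠀⠀⠀⠀⠀
⠀⠀⠀⠀⠀⠀⠀⠀⠀⠀⠀⠀⠀⠀⠀
⠀⠀⠀⠿⠿⠿⠿⠿⠿⠿⠀⠀⠀⠀⠀
⠀⠀⠿⠿⠿⠿⠿⠿⠿⠿⠀⠀⠀⠀⠀
⠀⠀⠿⠂⠂⠂⠂⠂⠂⠿⠀⠀⠀⠀⠀
⠀⠀⠿⠂⠂⠂⠂⠂⠂⠿⠀⠀⠀⠀⠀
⠀⠀⠂⠂⠂⠂⠂⣾⠂⠂⠀⠀⠀⠀⠀
⠀⠀⠿⠂⠂⠂⠂⠂⠂⠿⠀⠀⠀⠀⠀
⠀⠀⠀⠿⠿⠿⠂⠿⠿⠿⠀⠀⠀⠀⠀
⠀⠀⠀⠀⠀⠀⠀⠀⠀⠀⠀⠀⠀⠀⠀
⠀⠀⠀⠀⠀⠀⠀⠀⠀⠀⠀⠀⠀⠀⠀
⠀⠀⠀⠀⠀⠀⠀⠀⠀⠀⠀⠀⠀⠀⠀
⠀⠀⠀⠀⠀⠀⠀⠀⠀⠀⠀⠀⠀⠀⠀
⠀⠀⠀⠀⠀⠀⠀⠀⠀⠀⠀⠀⠀⠀⠀

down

⠀⠀⠀⠀⠀⠀⠀⠀⠀⠀⠀⠀⠀⠀⠀
⠀⠀⠀⠀⠀⠀⠀⠀⠀⠀⠀⠀⠀⠀⠀
⠀⠀⠀⠿⠿⠿⠿⠿⠿⠿⠀⠀⠀⠀⠀
⠀⠀⠿⠿⠿⠿⠿⠿⠿⠿⠀⠀⠀⠀⠀
⠀⠀⠿⠂⠂⠂⠂⠂⠂⠿⠀⠀⠀⠀⠀
⠀⠀⠿⠂⠂⠂⠂⠂⠂⠿⠀⠀⠀⠀⠀
⠀⠀⠂⠂⠂⠂⠂⠂⠂⠂⠀⠀⠀⠀⠀
⠀⠀⠿⠂⠂⠂⠂⣾⠂⠿⠀⠀⠀⠀⠀
⠀⠀⠀⠿⠿⠿⠂⠿⠿⠿⠀⠀⠀⠀⠀
⠀⠀⠀⠀⠀⠿⠂⠿⠿⠿⠀⠀⠀⠀⠀
⠀⠀⠀⠀⠀⠀⠀⠀⠀⠀⠀⠀⠀⠀⠀
⠀⠀⠀⠀⠀⠀⠀⠀⠀⠀⠀⠀⠀⠀⠀
⠀⠀⠀⠀⠀⠀⠀⠀⠀⠀⠀⠀⠀⠀⠀
⠀⠀⠀⠀⠀⠀⠀⠀⠀⠀⠀⠀⠀⠀⠀
⠀⠀⠀⠀⠀⠀⠀⠀⠀⠀⠀⠀⠀⠀⠀

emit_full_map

⠀⠿⠿⠿⠿⠿⠿⠿
⠿⠿⠿⠿⠿⠿⠿⠿
⠿⠂⠂⠂⠂⠂⠂⠿
⠿⠂⠂⠂⠂⠂⠂⠿
⠂⠂⠂⠂⠂⠂⠂⠂
⠿⠂⠂⠂⠂⣾⠂⠿
⠀⠿⠿⠿⠂⠿⠿⠿
⠀⠀⠀⠿⠂⠿⠿⠿

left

⠀⠀⠀⠀⠀⠀⠀⠀⠀⠀⠀⠀⠀⠀⠀
⠀⠀⠀⠀⠀⠀⠀⠀⠀⠀⠀⠀⠀⠀⠀
⠀⠀⠀⠀⠿⠿⠿⠿⠿⠿⠿⠀⠀⠀⠀
⠀⠀⠀⠿⠿⠿⠿⠿⠿⠿⠿⠀⠀⠀⠀
⠀⠀⠀⠿⠂⠂⠂⠂⠂⠂⠿⠀⠀⠀⠀
⠀⠀⠀⠿⠂⠂⠂⠂⠂⠂⠿⠀⠀⠀⠀
⠀⠀⠀⠂⠂⠂⠂⠂⠂⠂⠂⠀⠀⠀⠀
⠀⠀⠀⠿⠂⠂⠂⣾⠂⠂⠿⠀⠀⠀⠀
⠀⠀⠀⠀⠿⠿⠿⠂⠿⠿⠿⠀⠀⠀⠀
⠀⠀⠀⠀⠀⠿⠿⠂⠿⠿⠿⠀⠀⠀⠀
⠀⠀⠀⠀⠀⠀⠀⠀⠀⠀⠀⠀⠀⠀⠀
⠀⠀⠀⠀⠀⠀⠀⠀⠀⠀⠀⠀⠀⠀⠀
⠀⠀⠀⠀⠀⠀⠀⠀⠀⠀⠀⠀⠀⠀⠀
⠀⠀⠀⠀⠀⠀⠀⠀⠀⠀⠀⠀⠀⠀⠀
⠀⠀⠀⠀⠀⠀⠀⠀⠀⠀⠀⠀⠀⠀⠀

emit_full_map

⠀⠿⠿⠿⠿⠿⠿⠿
⠿⠿⠿⠿⠿⠿⠿⠿
⠿⠂⠂⠂⠂⠂⠂⠿
⠿⠂⠂⠂⠂⠂⠂⠿
⠂⠂⠂⠂⠂⠂⠂⠂
⠿⠂⠂⠂⣾⠂⠂⠿
⠀⠿⠿⠿⠂⠿⠿⠿
⠀⠀⠿⠿⠂⠿⠿⠿


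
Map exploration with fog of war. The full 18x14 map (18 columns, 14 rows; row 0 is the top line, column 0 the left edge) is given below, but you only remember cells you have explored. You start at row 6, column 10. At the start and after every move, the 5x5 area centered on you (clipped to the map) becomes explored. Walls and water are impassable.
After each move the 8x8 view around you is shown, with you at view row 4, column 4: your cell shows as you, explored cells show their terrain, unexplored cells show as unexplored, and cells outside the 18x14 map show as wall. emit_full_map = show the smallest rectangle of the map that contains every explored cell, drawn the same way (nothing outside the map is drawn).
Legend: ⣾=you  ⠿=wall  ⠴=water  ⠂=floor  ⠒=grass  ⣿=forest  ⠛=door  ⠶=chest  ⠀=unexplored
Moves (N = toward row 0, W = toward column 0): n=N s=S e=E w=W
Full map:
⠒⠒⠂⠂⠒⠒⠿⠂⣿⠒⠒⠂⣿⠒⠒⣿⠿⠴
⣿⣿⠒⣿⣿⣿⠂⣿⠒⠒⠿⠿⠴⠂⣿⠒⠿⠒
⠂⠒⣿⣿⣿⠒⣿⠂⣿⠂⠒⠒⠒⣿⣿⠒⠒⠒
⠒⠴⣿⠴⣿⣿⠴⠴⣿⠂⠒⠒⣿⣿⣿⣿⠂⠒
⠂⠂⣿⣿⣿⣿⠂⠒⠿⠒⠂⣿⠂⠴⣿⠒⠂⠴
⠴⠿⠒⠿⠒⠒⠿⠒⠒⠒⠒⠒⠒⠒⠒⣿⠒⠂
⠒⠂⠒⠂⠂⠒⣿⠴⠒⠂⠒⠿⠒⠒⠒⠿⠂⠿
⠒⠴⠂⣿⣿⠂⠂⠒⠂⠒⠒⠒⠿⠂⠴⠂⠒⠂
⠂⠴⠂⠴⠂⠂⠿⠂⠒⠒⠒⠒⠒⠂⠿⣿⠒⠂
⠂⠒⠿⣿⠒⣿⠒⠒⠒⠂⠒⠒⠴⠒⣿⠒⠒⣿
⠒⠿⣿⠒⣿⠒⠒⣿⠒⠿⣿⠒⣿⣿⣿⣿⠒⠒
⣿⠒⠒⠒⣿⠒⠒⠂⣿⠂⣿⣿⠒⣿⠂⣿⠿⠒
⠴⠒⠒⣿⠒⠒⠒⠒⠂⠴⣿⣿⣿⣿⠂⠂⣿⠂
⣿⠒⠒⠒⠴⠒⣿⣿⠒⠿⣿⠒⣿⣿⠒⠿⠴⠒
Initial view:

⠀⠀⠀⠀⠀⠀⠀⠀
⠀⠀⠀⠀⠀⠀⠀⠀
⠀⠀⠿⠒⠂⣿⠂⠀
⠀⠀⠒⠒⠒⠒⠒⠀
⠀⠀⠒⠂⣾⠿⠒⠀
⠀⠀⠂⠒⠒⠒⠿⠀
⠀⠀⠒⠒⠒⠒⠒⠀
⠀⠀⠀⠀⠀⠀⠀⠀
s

⠀⠀⠀⠀⠀⠀⠀⠀
⠀⠀⠿⠒⠂⣿⠂⠀
⠀⠀⠒⠒⠒⠒⠒⠀
⠀⠀⠒⠂⠒⠿⠒⠀
⠀⠀⠂⠒⣾⠒⠿⠀
⠀⠀⠒⠒⠒⠒⠒⠀
⠀⠀⠒⠂⠒⠒⠴⠀
⠀⠀⠀⠀⠀⠀⠀⠀

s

⠀⠀⠿⠒⠂⣿⠂⠀
⠀⠀⠒⠒⠒⠒⠒⠀
⠀⠀⠒⠂⠒⠿⠒⠀
⠀⠀⠂⠒⠒⠒⠿⠀
⠀⠀⠒⠒⣾⠒⠒⠀
⠀⠀⠒⠂⠒⠒⠴⠀
⠀⠀⠒⠿⣿⠒⣿⠀
⠀⠀⠀⠀⠀⠀⠀⠀

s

⠀⠀⠒⠒⠒⠒⠒⠀
⠀⠀⠒⠂⠒⠿⠒⠀
⠀⠀⠂⠒⠒⠒⠿⠀
⠀⠀⠒⠒⠒⠒⠒⠀
⠀⠀⠒⠂⣾⠒⠴⠀
⠀⠀⠒⠿⣿⠒⣿⠀
⠀⠀⣿⠂⣿⣿⠒⠀
⠀⠀⠀⠀⠀⠀⠀⠀

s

⠀⠀⠒⠂⠒⠿⠒⠀
⠀⠀⠂⠒⠒⠒⠿⠀
⠀⠀⠒⠒⠒⠒⠒⠀
⠀⠀⠒⠂⠒⠒⠴⠀
⠀⠀⠒⠿⣾⠒⣿⠀
⠀⠀⣿⠂⣿⣿⠒⠀
⠀⠀⠂⠴⣿⣿⣿⠀
⠀⠀⠀⠀⠀⠀⠀⠀

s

⠀⠀⠂⠒⠒⠒⠿⠀
⠀⠀⠒⠒⠒⠒⠒⠀
⠀⠀⠒⠂⠒⠒⠴⠀
⠀⠀⠒⠿⣿⠒⣿⠀
⠀⠀⣿⠂⣾⣿⠒⠀
⠀⠀⠂⠴⣿⣿⣿⠀
⠀⠀⠒⠿⣿⠒⣿⠀
⠿⠿⠿⠿⠿⠿⠿⠿

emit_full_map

⠿⠒⠂⣿⠂
⠒⠒⠒⠒⠒
⠒⠂⠒⠿⠒
⠂⠒⠒⠒⠿
⠒⠒⠒⠒⠒
⠒⠂⠒⠒⠴
⠒⠿⣿⠒⣿
⣿⠂⣾⣿⠒
⠂⠴⣿⣿⣿
⠒⠿⣿⠒⣿

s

⠀⠀⠒⠒⠒⠒⠒⠀
⠀⠀⠒⠂⠒⠒⠴⠀
⠀⠀⠒⠿⣿⠒⣿⠀
⠀⠀⣿⠂⣿⣿⠒⠀
⠀⠀⠂⠴⣾⣿⣿⠀
⠀⠀⠒⠿⣿⠒⣿⠀
⠿⠿⠿⠿⠿⠿⠿⠿
⠿⠿⠿⠿⠿⠿⠿⠿

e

⠀⠒⠒⠒⠒⠒⠀⠀
⠀⠒⠂⠒⠒⠴⠀⠀
⠀⠒⠿⣿⠒⣿⣿⠀
⠀⣿⠂⣿⣿⠒⣿⠀
⠀⠂⠴⣿⣾⣿⣿⠀
⠀⠒⠿⣿⠒⣿⣿⠀
⠿⠿⠿⠿⠿⠿⠿⠿
⠿⠿⠿⠿⠿⠿⠿⠿

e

⠒⠒⠒⠒⠒⠀⠀⠀
⠒⠂⠒⠒⠴⠀⠀⠀
⠒⠿⣿⠒⣿⣿⣿⠀
⣿⠂⣿⣿⠒⣿⠂⠀
⠂⠴⣿⣿⣾⣿⠂⠀
⠒⠿⣿⠒⣿⣿⠒⠀
⠿⠿⠿⠿⠿⠿⠿⠿
⠿⠿⠿⠿⠿⠿⠿⠿

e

⠒⠒⠒⠒⠀⠀⠀⠀
⠂⠒⠒⠴⠀⠀⠀⠀
⠿⣿⠒⣿⣿⣿⣿⠀
⠂⣿⣿⠒⣿⠂⣿⠀
⠴⣿⣿⣿⣾⠂⠂⠀
⠿⣿⠒⣿⣿⠒⠿⠀
⠿⠿⠿⠿⠿⠿⠿⠿
⠿⠿⠿⠿⠿⠿⠿⠿

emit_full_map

⠿⠒⠂⣿⠂⠀⠀⠀
⠒⠒⠒⠒⠒⠀⠀⠀
⠒⠂⠒⠿⠒⠀⠀⠀
⠂⠒⠒⠒⠿⠀⠀⠀
⠒⠒⠒⠒⠒⠀⠀⠀
⠒⠂⠒⠒⠴⠀⠀⠀
⠒⠿⣿⠒⣿⣿⣿⣿
⣿⠂⣿⣿⠒⣿⠂⣿
⠂⠴⣿⣿⣿⣾⠂⠂
⠒⠿⣿⠒⣿⣿⠒⠿

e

⠒⠒⠒⠀⠀⠀⠀⠀
⠒⠒⠴⠀⠀⠀⠀⠀
⣿⠒⣿⣿⣿⣿⠒⠀
⣿⣿⠒⣿⠂⣿⠿⠀
⣿⣿⣿⣿⣾⠂⣿⠀
⣿⠒⣿⣿⠒⠿⠴⠀
⠿⠿⠿⠿⠿⠿⠿⠿
⠿⠿⠿⠿⠿⠿⠿⠿

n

⠒⠒⠿⠀⠀⠀⠀⠀
⠒⠒⠒⠀⠀⠀⠀⠀
⠒⠒⠴⠒⣿⠒⠒⠀
⣿⠒⣿⣿⣿⣿⠒⠀
⣿⣿⠒⣿⣾⣿⠿⠀
⣿⣿⣿⣿⠂⠂⣿⠀
⣿⠒⣿⣿⠒⠿⠴⠀
⠿⠿⠿⠿⠿⠿⠿⠿

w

⠒⠒⠒⠿⠀⠀⠀⠀
⠒⠒⠒⠒⠀⠀⠀⠀
⠂⠒⠒⠴⠒⣿⠒⠒
⠿⣿⠒⣿⣿⣿⣿⠒
⠂⣿⣿⠒⣾⠂⣿⠿
⠴⣿⣿⣿⣿⠂⠂⣿
⠿⣿⠒⣿⣿⠒⠿⠴
⠿⠿⠿⠿⠿⠿⠿⠿

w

⠂⠒⠒⠒⠿⠀⠀⠀
⠒⠒⠒⠒⠒⠀⠀⠀
⠒⠂⠒⠒⠴⠒⣿⠒
⠒⠿⣿⠒⣿⣿⣿⣿
⣿⠂⣿⣿⣾⣿⠂⣿
⠂⠴⣿⣿⣿⣿⠂⠂
⠒⠿⣿⠒⣿⣿⠒⠿
⠿⠿⠿⠿⠿⠿⠿⠿

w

⠀⠂⠒⠒⠒⠿⠀⠀
⠀⠒⠒⠒⠒⠒⠀⠀
⠀⠒⠂⠒⠒⠴⠒⣿
⠀⠒⠿⣿⠒⣿⣿⣿
⠀⣿⠂⣿⣾⠒⣿⠂
⠀⠂⠴⣿⣿⣿⣿⠂
⠀⠒⠿⣿⠒⣿⣿⠒
⠿⠿⠿⠿⠿⠿⠿⠿

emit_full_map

⠿⠒⠂⣿⠂⠀⠀⠀⠀
⠒⠒⠒⠒⠒⠀⠀⠀⠀
⠒⠂⠒⠿⠒⠀⠀⠀⠀
⠂⠒⠒⠒⠿⠀⠀⠀⠀
⠒⠒⠒⠒⠒⠀⠀⠀⠀
⠒⠂⠒⠒⠴⠒⣿⠒⠒
⠒⠿⣿⠒⣿⣿⣿⣿⠒
⣿⠂⣿⣾⠒⣿⠂⣿⠿
⠂⠴⣿⣿⣿⣿⠂⠂⣿
⠒⠿⣿⠒⣿⣿⠒⠿⠴


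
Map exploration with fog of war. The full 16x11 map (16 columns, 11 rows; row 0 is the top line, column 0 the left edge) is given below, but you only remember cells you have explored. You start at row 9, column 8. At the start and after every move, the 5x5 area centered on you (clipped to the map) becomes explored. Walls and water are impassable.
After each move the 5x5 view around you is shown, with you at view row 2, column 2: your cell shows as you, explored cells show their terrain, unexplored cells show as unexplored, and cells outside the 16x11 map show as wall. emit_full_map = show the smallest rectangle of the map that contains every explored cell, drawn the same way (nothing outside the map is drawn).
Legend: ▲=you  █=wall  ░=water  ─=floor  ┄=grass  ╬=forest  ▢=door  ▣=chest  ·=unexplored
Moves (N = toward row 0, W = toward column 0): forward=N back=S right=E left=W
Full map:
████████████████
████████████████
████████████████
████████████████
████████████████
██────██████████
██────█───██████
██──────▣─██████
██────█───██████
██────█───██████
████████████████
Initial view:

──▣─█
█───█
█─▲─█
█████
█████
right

─▣─██
───██
──▲██
█████
█████

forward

───██
─▣─██
──▲██
───██
█████

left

█───█
──▣─█
█─▲─█
█───█
█████

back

──▣─█
█───█
█─▲─█
█████
█████

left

───▣─
─█───
─█▲──
█████
█████

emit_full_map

·█───██
───▣─██
─█───██
─█▲──██
███████

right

──▣─█
█───█
█─▲─█
█████
█████

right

─▣─██
───██
──▲██
█████
█████

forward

───██
─▣─██
──▲██
───██
█████
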